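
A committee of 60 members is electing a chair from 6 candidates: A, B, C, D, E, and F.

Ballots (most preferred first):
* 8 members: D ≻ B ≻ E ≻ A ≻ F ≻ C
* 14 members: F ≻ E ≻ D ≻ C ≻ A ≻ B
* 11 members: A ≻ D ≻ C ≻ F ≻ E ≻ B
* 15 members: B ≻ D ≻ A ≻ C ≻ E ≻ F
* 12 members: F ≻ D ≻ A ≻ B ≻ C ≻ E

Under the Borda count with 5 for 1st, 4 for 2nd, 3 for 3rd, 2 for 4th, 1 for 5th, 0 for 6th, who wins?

D

A: 8×2 + 14×1 + 11×5 + 15×3 + 12×3 = 166
B: 8×4 + 14×0 + 11×0 + 15×5 + 12×2 = 131
C: 8×0 + 14×2 + 11×3 + 15×2 + 12×1 = 103
D: 8×5 + 14×3 + 11×4 + 15×4 + 12×4 = 234
E: 8×3 + 14×4 + 11×1 + 15×1 + 12×0 = 106
F: 8×1 + 14×5 + 11×2 + 15×0 + 12×5 = 160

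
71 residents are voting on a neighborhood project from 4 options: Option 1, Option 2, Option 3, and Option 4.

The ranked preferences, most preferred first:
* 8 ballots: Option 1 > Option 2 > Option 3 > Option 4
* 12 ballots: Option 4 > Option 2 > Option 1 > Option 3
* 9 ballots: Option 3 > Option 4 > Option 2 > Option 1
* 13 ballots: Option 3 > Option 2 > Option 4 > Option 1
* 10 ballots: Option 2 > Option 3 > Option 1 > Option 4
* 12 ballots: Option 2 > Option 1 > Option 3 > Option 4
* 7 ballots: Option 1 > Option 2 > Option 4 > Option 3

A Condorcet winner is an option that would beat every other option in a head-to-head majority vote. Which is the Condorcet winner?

Option 2 vs Option 1: 56–15
Option 2 vs Option 3: 49–22
Option 2 vs Option 4: 50–21
Option 2 beats every other option.

Option 2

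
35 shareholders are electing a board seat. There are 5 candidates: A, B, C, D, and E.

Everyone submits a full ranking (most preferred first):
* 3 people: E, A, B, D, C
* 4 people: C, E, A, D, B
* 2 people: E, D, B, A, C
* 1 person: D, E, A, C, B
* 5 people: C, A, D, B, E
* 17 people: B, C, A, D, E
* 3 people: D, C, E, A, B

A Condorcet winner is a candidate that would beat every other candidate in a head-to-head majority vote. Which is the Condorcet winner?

B vs A: 19–16
B vs C: 22–13
B vs D: 20–15
B vs E: 22–13
B beats every other candidate.

B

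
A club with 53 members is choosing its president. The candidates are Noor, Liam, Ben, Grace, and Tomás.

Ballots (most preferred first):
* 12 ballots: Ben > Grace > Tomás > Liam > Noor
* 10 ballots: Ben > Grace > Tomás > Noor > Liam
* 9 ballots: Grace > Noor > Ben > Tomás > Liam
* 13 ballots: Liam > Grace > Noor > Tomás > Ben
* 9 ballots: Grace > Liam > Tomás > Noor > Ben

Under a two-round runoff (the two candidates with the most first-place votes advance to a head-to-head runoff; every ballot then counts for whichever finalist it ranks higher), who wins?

Round 1 first-place votes: Noor 0, Liam 13, Ben 22, Grace 18, Tomás 0. Ben and Grace advance.
Runoff: Ben is ranked above Grace on 22 ballots, Grace above Ben on 31.

Grace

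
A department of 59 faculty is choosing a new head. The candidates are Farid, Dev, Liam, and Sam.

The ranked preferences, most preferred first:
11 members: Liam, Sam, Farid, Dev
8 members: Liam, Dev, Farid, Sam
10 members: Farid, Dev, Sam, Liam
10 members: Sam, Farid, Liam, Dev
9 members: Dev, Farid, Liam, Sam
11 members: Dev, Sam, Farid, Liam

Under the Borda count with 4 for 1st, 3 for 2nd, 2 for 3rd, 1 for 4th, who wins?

Farid: 11×2 + 8×2 + 10×4 + 10×3 + 9×3 + 11×2 = 157
Dev: 11×1 + 8×3 + 10×3 + 10×1 + 9×4 + 11×4 = 155
Liam: 11×4 + 8×4 + 10×1 + 10×2 + 9×2 + 11×1 = 135
Sam: 11×3 + 8×1 + 10×2 + 10×4 + 9×1 + 11×3 = 143

Farid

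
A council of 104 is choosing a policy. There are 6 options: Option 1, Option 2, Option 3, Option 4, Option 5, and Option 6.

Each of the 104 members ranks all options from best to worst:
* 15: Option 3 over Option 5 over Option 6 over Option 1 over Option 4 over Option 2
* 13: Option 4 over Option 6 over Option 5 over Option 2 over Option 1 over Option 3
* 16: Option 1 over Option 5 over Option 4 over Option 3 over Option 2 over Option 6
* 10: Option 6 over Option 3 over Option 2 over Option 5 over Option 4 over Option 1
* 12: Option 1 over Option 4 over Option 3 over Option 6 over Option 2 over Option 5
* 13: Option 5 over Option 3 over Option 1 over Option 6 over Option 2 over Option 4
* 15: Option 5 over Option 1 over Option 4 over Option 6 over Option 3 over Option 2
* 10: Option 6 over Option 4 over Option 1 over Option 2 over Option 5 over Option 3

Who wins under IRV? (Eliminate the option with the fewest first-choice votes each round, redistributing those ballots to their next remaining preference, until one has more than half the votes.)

Round 1: Option 1 28, Option 2 0, Option 3 15, Option 4 13, Option 5 28, Option 6 20. Option 2 eliminated.
Round 2: Option 1 28, Option 3 15, Option 4 13, Option 5 28, Option 6 20. Option 4 eliminated.
Round 3: Option 1 28, Option 3 15, Option 5 28, Option 6 33. Option 3 eliminated.
Round 4: Option 1 28, Option 5 43, Option 6 33. Option 1 eliminated.
Round 5: Option 5 59, Option 6 45. Option 5 has a majority (≥53).

Option 5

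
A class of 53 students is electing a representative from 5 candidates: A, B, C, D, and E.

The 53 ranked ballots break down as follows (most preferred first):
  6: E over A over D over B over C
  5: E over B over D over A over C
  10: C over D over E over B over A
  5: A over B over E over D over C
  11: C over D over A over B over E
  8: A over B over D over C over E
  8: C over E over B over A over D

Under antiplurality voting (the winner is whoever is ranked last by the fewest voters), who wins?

Last-place votes: A 10, B 0, C 16, D 8, E 19.

B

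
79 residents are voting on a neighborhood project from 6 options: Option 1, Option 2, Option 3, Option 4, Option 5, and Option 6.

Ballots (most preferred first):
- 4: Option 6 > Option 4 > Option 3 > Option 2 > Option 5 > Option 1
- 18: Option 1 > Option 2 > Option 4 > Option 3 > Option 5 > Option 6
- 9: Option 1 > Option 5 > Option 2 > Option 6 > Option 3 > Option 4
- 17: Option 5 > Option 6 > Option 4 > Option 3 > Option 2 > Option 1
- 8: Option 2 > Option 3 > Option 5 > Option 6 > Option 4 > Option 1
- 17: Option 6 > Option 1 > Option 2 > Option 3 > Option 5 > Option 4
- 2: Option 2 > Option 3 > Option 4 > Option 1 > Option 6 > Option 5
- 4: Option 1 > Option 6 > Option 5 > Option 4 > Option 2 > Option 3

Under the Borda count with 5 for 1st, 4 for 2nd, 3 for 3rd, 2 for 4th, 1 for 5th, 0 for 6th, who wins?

Option 2

Option 1: 4×0 + 18×5 + 9×5 + 17×0 + 8×0 + 17×4 + 2×2 + 4×5 = 227
Option 2: 4×2 + 18×4 + 9×3 + 17×1 + 8×5 + 17×3 + 2×5 + 4×1 = 229
Option 3: 4×3 + 18×2 + 9×1 + 17×2 + 8×4 + 17×2 + 2×4 + 4×0 = 165
Option 4: 4×4 + 18×3 + 9×0 + 17×3 + 8×1 + 17×0 + 2×3 + 4×2 = 143
Option 5: 4×1 + 18×1 + 9×4 + 17×5 + 8×3 + 17×1 + 2×0 + 4×3 = 196
Option 6: 4×5 + 18×0 + 9×2 + 17×4 + 8×2 + 17×5 + 2×1 + 4×4 = 225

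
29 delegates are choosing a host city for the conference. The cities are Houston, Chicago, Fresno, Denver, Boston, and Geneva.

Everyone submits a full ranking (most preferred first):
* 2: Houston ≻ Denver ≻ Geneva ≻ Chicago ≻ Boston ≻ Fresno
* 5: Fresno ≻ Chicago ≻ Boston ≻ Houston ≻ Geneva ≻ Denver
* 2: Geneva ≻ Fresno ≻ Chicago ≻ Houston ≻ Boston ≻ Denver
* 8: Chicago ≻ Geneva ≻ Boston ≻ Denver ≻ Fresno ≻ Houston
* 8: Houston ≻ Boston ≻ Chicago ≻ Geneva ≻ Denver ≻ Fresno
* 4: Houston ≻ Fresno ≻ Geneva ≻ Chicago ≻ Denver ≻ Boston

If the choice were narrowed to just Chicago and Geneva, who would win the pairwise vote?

Chicago

Chicago is ranked above Geneva on 21 ballots; Geneva above Chicago on 8.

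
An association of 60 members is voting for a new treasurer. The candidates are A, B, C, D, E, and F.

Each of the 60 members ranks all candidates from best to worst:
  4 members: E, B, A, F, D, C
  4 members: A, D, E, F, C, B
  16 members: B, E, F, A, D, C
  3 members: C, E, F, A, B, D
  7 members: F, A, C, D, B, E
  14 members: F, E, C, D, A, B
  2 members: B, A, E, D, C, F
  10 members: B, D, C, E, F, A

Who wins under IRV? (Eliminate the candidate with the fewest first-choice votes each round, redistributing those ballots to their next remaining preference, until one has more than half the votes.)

Round 1: A 4, B 28, C 3, D 0, E 4, F 21. D eliminated.
Round 2: A 4, B 28, C 3, E 4, F 21. C eliminated.
Round 3: A 4, B 28, E 7, F 21. A eliminated.
Round 4: B 28, E 11, F 21. E eliminated.
Round 5: B 32, F 28. B has a majority (≥31).

B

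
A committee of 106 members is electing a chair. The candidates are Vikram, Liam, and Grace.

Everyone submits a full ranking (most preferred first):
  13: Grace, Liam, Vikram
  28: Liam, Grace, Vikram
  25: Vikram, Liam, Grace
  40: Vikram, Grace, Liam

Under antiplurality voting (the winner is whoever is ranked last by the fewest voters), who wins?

Grace

Last-place votes: Vikram 41, Liam 40, Grace 25.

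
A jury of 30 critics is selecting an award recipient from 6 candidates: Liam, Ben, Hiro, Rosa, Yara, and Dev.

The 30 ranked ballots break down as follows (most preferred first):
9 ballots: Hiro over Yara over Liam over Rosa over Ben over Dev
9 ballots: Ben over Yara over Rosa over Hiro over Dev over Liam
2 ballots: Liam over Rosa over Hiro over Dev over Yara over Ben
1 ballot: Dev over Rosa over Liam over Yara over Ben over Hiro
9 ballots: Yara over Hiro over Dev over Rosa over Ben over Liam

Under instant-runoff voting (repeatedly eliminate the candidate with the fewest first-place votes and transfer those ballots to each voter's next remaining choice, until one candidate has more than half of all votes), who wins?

Round 1: Liam 2, Ben 9, Hiro 9, Rosa 0, Yara 9, Dev 1. Rosa eliminated.
Round 2: Liam 2, Ben 9, Hiro 9, Yara 9, Dev 1. Dev eliminated.
Round 3: Liam 3, Ben 9, Hiro 9, Yara 9. Liam eliminated.
Round 4: Ben 9, Hiro 11, Yara 10. Ben eliminated.
Round 5: Hiro 11, Yara 19. Yara has a majority (≥16).

Yara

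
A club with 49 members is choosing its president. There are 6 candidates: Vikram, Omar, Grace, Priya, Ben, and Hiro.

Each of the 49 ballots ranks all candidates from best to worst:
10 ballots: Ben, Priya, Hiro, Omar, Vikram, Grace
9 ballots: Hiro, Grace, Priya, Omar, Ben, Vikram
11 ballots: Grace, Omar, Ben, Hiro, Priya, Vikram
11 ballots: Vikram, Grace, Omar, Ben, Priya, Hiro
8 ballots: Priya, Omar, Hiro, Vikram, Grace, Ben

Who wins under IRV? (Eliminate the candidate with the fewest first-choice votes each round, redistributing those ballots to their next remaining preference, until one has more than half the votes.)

Round 1: Vikram 11, Omar 0, Grace 11, Priya 8, Ben 10, Hiro 9. Omar eliminated.
Round 2: Vikram 11, Grace 11, Priya 8, Ben 10, Hiro 9. Priya eliminated.
Round 3: Vikram 11, Grace 11, Ben 10, Hiro 17. Ben eliminated.
Round 4: Vikram 11, Grace 11, Hiro 27. Hiro has a majority (≥25).

Hiro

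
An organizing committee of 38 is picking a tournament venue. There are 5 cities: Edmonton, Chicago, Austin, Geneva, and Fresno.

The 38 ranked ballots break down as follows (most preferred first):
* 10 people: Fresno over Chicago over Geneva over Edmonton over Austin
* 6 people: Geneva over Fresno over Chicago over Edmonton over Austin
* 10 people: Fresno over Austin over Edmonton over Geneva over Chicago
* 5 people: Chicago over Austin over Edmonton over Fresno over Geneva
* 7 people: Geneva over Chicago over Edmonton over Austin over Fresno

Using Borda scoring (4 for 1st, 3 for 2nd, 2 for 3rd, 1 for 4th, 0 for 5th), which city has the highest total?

Fresno

Edmonton: 10×1 + 6×1 + 10×2 + 5×2 + 7×2 = 60
Chicago: 10×3 + 6×2 + 10×0 + 5×4 + 7×3 = 83
Austin: 10×0 + 6×0 + 10×3 + 5×3 + 7×1 = 52
Geneva: 10×2 + 6×4 + 10×1 + 5×0 + 7×4 = 82
Fresno: 10×4 + 6×3 + 10×4 + 5×1 + 7×0 = 103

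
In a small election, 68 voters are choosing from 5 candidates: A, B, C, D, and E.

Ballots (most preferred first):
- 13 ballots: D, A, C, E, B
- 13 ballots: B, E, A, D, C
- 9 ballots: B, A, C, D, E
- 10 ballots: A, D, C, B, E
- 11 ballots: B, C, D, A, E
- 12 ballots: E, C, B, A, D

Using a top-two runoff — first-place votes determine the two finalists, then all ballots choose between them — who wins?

Round 1 first-place votes: A 10, B 33, C 0, D 13, E 12. B and D advance.
Runoff: B is ranked above D on 45 ballots, D above B on 23.

B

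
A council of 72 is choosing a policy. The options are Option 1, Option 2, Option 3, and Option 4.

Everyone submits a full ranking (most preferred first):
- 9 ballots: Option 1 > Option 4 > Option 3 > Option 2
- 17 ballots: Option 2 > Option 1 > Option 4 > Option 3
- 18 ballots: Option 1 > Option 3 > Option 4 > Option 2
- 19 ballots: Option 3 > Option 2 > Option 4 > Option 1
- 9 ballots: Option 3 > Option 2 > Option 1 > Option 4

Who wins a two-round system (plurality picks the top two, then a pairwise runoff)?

Option 1

Round 1 first-place votes: Option 1 27, Option 2 17, Option 3 28, Option 4 0. Option 3 and Option 1 advance.
Runoff: Option 3 is ranked above Option 1 on 28 ballots, Option 1 above Option 3 on 44.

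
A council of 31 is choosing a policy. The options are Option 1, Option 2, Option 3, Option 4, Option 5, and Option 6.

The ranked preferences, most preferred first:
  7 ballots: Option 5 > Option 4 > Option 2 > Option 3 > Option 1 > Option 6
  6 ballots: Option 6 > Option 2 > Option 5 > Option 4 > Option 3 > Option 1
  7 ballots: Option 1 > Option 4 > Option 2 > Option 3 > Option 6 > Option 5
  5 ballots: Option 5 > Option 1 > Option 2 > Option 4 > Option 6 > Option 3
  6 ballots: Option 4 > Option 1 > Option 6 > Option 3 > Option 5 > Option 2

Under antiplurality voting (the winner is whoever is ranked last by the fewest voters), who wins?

Option 4

Last-place votes: Option 1 6, Option 2 6, Option 3 5, Option 4 0, Option 5 7, Option 6 7.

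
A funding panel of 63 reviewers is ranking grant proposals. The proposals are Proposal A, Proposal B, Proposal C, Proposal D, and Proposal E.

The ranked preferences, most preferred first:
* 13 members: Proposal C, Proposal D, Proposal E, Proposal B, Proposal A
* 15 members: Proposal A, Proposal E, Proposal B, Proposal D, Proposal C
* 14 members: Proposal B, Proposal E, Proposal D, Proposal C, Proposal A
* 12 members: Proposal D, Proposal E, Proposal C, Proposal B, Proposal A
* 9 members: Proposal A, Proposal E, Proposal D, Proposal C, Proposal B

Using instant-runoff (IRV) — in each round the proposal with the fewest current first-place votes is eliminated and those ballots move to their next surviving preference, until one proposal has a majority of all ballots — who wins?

Round 1: Proposal A 24, Proposal B 14, Proposal C 13, Proposal D 12, Proposal E 0. Proposal E eliminated.
Round 2: Proposal A 24, Proposal B 14, Proposal C 13, Proposal D 12. Proposal D eliminated.
Round 3: Proposal A 24, Proposal B 14, Proposal C 25. Proposal B eliminated.
Round 4: Proposal A 24, Proposal C 39. Proposal C has a majority (≥32).

Proposal C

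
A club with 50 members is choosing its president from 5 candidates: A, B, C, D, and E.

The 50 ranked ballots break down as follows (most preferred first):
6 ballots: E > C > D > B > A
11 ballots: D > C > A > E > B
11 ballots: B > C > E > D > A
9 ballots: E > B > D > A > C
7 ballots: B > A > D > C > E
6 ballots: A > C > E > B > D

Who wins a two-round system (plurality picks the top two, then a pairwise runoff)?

E

Round 1 first-place votes: A 6, B 18, C 0, D 11, E 15. B and E advance.
Runoff: B is ranked above E on 18 ballots, E above B on 32.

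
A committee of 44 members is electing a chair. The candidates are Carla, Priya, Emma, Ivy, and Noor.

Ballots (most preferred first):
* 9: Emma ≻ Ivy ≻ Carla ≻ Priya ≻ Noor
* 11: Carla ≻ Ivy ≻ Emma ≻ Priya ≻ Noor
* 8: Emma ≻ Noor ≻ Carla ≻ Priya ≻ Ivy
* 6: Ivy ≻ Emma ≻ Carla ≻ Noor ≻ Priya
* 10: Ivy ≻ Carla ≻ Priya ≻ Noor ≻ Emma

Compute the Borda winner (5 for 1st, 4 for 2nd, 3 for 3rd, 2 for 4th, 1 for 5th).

Ivy

Carla: 9×3 + 11×5 + 8×3 + 6×3 + 10×4 = 164
Priya: 9×2 + 11×2 + 8×2 + 6×1 + 10×3 = 92
Emma: 9×5 + 11×3 + 8×5 + 6×4 + 10×1 = 152
Ivy: 9×4 + 11×4 + 8×1 + 6×5 + 10×5 = 168
Noor: 9×1 + 11×1 + 8×4 + 6×2 + 10×2 = 84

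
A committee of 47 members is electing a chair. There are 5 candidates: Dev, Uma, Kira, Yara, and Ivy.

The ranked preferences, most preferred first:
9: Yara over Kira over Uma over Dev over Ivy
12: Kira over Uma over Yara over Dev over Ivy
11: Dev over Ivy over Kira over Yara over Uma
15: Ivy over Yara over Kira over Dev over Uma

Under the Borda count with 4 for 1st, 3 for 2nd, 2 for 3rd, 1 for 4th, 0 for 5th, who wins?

Dev: 9×1 + 12×1 + 11×4 + 15×1 = 80
Uma: 9×2 + 12×3 + 11×0 + 15×0 = 54
Kira: 9×3 + 12×4 + 11×2 + 15×2 = 127
Yara: 9×4 + 12×2 + 11×1 + 15×3 = 116
Ivy: 9×0 + 12×0 + 11×3 + 15×4 = 93

Kira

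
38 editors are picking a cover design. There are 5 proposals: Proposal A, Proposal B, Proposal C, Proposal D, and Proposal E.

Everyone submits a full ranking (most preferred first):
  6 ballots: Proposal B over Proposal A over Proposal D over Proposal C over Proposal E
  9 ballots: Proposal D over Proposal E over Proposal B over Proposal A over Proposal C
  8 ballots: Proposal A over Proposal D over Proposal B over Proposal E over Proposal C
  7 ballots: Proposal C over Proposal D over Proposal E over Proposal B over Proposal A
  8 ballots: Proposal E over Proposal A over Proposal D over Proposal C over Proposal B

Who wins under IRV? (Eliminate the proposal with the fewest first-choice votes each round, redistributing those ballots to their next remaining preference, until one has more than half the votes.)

Round 1: Proposal A 8, Proposal B 6, Proposal C 7, Proposal D 9, Proposal E 8. Proposal B eliminated.
Round 2: Proposal A 14, Proposal C 7, Proposal D 9, Proposal E 8. Proposal C eliminated.
Round 3: Proposal A 14, Proposal D 16, Proposal E 8. Proposal E eliminated.
Round 4: Proposal A 22, Proposal D 16. Proposal A has a majority (≥20).

Proposal A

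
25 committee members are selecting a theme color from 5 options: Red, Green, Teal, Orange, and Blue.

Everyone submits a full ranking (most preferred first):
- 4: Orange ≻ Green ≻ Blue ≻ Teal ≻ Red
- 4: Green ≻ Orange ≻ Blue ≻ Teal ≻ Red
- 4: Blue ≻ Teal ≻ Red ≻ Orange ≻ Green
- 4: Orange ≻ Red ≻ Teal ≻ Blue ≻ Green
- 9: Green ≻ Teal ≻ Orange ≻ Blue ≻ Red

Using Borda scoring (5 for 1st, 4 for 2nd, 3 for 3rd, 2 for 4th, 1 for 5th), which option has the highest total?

Orange

Red: 4×1 + 4×1 + 4×3 + 4×4 + 9×1 = 45
Green: 4×4 + 4×5 + 4×1 + 4×1 + 9×5 = 89
Teal: 4×2 + 4×2 + 4×4 + 4×3 + 9×4 = 80
Orange: 4×5 + 4×4 + 4×2 + 4×5 + 9×3 = 91
Blue: 4×3 + 4×3 + 4×5 + 4×2 + 9×2 = 70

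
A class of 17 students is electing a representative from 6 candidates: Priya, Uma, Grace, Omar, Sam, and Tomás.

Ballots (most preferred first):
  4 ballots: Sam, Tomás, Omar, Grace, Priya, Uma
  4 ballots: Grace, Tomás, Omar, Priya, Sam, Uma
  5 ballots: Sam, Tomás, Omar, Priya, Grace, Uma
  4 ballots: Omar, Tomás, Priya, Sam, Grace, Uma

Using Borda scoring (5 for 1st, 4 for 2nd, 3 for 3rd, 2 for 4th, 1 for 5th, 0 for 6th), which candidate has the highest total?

Priya: 4×1 + 4×2 + 5×2 + 4×3 = 34
Uma: 4×0 + 4×0 + 5×0 + 4×0 = 0
Grace: 4×2 + 4×5 + 5×1 + 4×1 = 37
Omar: 4×3 + 4×3 + 5×3 + 4×5 = 59
Sam: 4×5 + 4×1 + 5×5 + 4×2 = 57
Tomás: 4×4 + 4×4 + 5×4 + 4×4 = 68

Tomás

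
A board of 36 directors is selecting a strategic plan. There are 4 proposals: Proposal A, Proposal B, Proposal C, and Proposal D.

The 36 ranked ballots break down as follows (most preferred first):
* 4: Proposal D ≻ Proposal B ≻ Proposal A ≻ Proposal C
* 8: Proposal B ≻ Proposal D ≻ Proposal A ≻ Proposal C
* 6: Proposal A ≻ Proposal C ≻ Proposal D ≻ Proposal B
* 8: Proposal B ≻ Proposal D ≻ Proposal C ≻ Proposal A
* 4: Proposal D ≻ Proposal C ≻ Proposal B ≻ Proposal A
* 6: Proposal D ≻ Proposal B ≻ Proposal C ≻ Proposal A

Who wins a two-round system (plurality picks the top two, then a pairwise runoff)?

Round 1 first-place votes: Proposal A 6, Proposal B 16, Proposal C 0, Proposal D 14. Proposal B and Proposal D advance.
Runoff: Proposal B is ranked above Proposal D on 16 ballots, Proposal D above Proposal B on 20.

Proposal D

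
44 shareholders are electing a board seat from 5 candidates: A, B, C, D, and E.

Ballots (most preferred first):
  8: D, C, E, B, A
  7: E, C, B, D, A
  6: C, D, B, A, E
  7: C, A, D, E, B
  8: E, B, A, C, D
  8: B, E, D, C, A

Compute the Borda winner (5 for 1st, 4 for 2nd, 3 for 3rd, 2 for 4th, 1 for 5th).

A: 8×1 + 7×1 + 6×2 + 7×4 + 8×3 + 8×1 = 87
B: 8×2 + 7×3 + 6×3 + 7×1 + 8×4 + 8×5 = 134
C: 8×4 + 7×4 + 6×5 + 7×5 + 8×2 + 8×2 = 157
D: 8×5 + 7×2 + 6×4 + 7×3 + 8×1 + 8×3 = 131
E: 8×3 + 7×5 + 6×1 + 7×2 + 8×5 + 8×4 = 151

C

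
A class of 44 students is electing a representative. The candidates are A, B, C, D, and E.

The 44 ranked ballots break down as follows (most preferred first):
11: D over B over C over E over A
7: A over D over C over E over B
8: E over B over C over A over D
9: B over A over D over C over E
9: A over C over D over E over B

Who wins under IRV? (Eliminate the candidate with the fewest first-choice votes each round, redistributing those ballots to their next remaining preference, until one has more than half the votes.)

Round 1: A 16, B 9, C 0, D 11, E 8. C eliminated.
Round 2: A 16, B 9, D 11, E 8. E eliminated.
Round 3: A 16, B 17, D 11. D eliminated.
Round 4: A 16, B 28. B has a majority (≥23).

B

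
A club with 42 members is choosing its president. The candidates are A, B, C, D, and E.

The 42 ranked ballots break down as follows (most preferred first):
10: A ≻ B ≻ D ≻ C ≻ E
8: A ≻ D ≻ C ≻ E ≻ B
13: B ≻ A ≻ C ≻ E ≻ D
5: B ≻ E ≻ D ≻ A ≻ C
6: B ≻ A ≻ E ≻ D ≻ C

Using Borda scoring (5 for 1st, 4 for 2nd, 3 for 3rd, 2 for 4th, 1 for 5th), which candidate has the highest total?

A: 10×5 + 8×5 + 13×4 + 5×2 + 6×4 = 176
B: 10×4 + 8×1 + 13×5 + 5×5 + 6×5 = 168
C: 10×2 + 8×3 + 13×3 + 5×1 + 6×1 = 94
D: 10×3 + 8×4 + 13×1 + 5×3 + 6×2 = 102
E: 10×1 + 8×2 + 13×2 + 5×4 + 6×3 = 90

A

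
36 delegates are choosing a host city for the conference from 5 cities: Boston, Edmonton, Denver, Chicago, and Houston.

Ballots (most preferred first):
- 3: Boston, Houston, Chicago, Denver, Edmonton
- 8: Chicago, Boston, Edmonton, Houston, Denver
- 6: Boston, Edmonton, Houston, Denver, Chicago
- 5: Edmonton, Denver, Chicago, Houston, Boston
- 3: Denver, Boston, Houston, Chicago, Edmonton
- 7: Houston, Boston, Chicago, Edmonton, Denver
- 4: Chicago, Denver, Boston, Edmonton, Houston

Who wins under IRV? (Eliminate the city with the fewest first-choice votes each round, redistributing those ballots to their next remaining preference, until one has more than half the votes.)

Round 1: Boston 9, Edmonton 5, Denver 3, Chicago 12, Houston 7. Denver eliminated.
Round 2: Boston 12, Edmonton 5, Chicago 12, Houston 7. Edmonton eliminated.
Round 3: Boston 12, Chicago 17, Houston 7. Houston eliminated.
Round 4: Boston 19, Chicago 17. Boston has a majority (≥19).

Boston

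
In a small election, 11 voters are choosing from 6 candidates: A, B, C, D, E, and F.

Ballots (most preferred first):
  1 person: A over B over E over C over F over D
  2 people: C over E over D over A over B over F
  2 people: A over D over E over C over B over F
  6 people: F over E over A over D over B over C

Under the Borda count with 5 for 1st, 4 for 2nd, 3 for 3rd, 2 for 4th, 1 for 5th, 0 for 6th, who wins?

A: 1×5 + 2×2 + 2×5 + 6×3 = 37
B: 1×4 + 2×1 + 2×1 + 6×1 = 14
C: 1×2 + 2×5 + 2×2 + 6×0 = 16
D: 1×0 + 2×3 + 2×4 + 6×2 = 26
E: 1×3 + 2×4 + 2×3 + 6×4 = 41
F: 1×1 + 2×0 + 2×0 + 6×5 = 31

E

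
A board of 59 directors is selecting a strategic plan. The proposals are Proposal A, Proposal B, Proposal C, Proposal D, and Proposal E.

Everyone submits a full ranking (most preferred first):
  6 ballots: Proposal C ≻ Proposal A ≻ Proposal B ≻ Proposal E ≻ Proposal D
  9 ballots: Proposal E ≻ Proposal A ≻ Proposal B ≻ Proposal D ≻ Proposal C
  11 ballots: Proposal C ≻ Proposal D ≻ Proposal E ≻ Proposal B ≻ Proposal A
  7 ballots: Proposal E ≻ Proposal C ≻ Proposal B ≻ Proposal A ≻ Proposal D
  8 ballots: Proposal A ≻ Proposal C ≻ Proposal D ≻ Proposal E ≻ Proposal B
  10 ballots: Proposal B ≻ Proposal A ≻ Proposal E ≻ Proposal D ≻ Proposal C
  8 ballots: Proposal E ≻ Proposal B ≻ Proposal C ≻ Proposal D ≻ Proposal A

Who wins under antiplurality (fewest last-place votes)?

Last-place votes: Proposal A 19, Proposal B 8, Proposal C 19, Proposal D 13, Proposal E 0.

Proposal E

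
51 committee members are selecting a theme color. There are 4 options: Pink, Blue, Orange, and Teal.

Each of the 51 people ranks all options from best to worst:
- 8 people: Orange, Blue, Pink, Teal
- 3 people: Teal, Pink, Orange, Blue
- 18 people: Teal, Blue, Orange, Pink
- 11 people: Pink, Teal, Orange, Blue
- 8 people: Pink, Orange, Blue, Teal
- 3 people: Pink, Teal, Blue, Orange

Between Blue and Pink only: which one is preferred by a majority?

Blue

Blue is ranked above Pink on 26 ballots; Pink above Blue on 25.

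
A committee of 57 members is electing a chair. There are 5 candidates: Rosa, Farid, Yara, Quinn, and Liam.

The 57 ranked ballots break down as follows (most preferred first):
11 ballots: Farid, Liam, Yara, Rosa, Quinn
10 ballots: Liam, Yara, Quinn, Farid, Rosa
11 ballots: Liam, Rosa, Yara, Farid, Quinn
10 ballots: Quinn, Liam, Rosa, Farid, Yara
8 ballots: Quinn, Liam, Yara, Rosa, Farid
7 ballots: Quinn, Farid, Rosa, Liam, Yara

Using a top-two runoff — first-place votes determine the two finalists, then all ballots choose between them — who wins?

Round 1 first-place votes: Rosa 0, Farid 11, Yara 0, Quinn 25, Liam 21. Quinn and Liam advance.
Runoff: Quinn is ranked above Liam on 25 ballots, Liam above Quinn on 32.

Liam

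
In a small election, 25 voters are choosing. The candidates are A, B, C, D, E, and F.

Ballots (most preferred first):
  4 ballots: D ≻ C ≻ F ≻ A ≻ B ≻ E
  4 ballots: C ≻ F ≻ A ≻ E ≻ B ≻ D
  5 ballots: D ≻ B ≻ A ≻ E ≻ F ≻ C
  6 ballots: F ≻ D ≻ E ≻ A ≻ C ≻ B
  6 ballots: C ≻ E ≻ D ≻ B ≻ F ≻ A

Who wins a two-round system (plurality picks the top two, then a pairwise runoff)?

Round 1 first-place votes: A 0, B 0, C 10, D 9, E 0, F 6. C and D advance.
Runoff: C is ranked above D on 10 ballots, D above C on 15.

D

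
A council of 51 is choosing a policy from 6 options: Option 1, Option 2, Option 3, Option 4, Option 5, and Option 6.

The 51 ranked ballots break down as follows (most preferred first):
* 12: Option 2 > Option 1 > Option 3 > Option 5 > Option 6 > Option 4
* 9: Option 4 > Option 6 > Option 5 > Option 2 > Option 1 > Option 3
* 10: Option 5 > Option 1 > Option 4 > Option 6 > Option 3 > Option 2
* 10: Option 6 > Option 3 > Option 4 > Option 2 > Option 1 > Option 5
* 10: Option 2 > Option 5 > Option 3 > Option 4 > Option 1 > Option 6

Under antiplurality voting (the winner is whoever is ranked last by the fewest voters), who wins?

Option 1

Last-place votes: Option 1 0, Option 2 10, Option 3 9, Option 4 12, Option 5 10, Option 6 10.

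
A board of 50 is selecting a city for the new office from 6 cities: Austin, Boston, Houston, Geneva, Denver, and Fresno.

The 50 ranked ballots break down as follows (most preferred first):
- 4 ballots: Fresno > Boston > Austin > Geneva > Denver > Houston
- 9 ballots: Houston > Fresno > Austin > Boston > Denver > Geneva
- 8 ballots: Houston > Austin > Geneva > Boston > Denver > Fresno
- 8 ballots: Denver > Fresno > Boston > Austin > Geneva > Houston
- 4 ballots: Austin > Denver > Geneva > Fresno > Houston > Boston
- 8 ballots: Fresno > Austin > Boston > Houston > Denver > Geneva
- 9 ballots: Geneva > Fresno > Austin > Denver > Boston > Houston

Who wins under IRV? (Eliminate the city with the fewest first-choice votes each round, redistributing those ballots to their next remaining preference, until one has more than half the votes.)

Fresno

Round 1: Austin 4, Boston 0, Houston 17, Geneva 9, Denver 8, Fresno 12. Boston eliminated.
Round 2: Austin 4, Houston 17, Geneva 9, Denver 8, Fresno 12. Austin eliminated.
Round 3: Houston 17, Geneva 9, Denver 12, Fresno 12. Geneva eliminated.
Round 4: Houston 17, Denver 12, Fresno 21. Denver eliminated.
Round 5: Houston 17, Fresno 33. Fresno has a majority (≥26).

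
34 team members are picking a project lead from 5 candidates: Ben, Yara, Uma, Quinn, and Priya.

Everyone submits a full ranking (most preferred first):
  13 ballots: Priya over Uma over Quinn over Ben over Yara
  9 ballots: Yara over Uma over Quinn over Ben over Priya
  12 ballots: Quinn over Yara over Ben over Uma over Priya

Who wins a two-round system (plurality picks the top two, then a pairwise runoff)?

Quinn

Round 1 first-place votes: Ben 0, Yara 9, Uma 0, Quinn 12, Priya 13. Priya and Quinn advance.
Runoff: Priya is ranked above Quinn on 13 ballots, Quinn above Priya on 21.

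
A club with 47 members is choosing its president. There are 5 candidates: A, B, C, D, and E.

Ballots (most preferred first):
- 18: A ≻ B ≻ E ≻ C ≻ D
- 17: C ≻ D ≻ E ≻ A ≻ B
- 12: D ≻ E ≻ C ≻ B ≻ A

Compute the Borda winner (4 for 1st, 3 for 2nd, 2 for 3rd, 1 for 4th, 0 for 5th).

A: 18×4 + 17×1 + 12×0 = 89
B: 18×3 + 17×0 + 12×1 = 66
C: 18×1 + 17×4 + 12×2 = 110
D: 18×0 + 17×3 + 12×4 = 99
E: 18×2 + 17×2 + 12×3 = 106

C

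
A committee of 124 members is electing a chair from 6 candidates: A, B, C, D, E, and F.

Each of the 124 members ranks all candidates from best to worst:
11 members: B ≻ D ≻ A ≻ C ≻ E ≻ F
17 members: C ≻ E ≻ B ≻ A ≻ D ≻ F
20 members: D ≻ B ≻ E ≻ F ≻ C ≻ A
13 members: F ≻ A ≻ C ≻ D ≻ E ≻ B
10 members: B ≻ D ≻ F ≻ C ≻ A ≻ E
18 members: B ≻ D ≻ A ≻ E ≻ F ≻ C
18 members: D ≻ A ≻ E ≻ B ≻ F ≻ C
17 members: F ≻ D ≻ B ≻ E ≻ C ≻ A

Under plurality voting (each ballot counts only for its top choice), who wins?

B

First-place votes: A 0, B 39, C 17, D 38, E 0, F 30.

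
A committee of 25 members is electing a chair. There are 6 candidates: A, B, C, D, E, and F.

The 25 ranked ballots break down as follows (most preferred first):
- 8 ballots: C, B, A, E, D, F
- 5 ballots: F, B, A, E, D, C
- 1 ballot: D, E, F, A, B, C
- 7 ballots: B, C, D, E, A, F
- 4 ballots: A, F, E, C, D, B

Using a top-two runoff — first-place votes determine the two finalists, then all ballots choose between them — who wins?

Round 1 first-place votes: A 4, B 7, C 8, D 1, E 0, F 5. C and B advance.
Runoff: C is ranked above B on 12 ballots, B above C on 13.

B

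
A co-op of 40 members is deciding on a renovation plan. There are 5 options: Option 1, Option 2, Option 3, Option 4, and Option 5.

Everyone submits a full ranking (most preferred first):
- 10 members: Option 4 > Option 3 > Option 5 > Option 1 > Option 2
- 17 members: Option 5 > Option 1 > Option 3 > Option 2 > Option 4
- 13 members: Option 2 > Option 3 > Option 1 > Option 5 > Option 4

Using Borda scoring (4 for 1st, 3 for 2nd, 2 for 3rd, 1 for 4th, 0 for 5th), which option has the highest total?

Option 1: 10×1 + 17×3 + 13×2 = 87
Option 2: 10×0 + 17×1 + 13×4 = 69
Option 3: 10×3 + 17×2 + 13×3 = 103
Option 4: 10×4 + 17×0 + 13×0 = 40
Option 5: 10×2 + 17×4 + 13×1 = 101

Option 3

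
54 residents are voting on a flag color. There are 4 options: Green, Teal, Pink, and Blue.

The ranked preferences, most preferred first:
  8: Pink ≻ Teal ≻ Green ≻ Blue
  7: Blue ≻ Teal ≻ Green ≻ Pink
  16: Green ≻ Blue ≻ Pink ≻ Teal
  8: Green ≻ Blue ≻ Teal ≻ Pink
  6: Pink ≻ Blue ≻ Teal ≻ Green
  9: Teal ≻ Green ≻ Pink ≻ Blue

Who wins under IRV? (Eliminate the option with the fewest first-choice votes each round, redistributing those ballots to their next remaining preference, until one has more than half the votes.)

Teal

Round 1: Green 24, Teal 9, Pink 14, Blue 7. Blue eliminated.
Round 2: Green 24, Teal 16, Pink 14. Pink eliminated.
Round 3: Green 24, Teal 30. Teal has a majority (≥28).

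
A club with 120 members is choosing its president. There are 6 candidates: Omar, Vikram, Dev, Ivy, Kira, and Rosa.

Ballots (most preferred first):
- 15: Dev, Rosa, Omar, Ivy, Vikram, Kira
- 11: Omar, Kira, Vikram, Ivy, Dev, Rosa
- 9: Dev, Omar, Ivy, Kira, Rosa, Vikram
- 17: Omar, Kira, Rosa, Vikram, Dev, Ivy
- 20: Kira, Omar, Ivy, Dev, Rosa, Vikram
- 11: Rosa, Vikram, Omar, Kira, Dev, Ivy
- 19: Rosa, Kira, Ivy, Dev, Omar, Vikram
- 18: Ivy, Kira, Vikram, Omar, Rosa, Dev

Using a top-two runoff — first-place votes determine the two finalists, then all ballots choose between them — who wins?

Omar

Round 1 first-place votes: Omar 28, Vikram 0, Dev 24, Ivy 18, Kira 20, Rosa 30. Rosa and Omar advance.
Runoff: Rosa is ranked above Omar on 45 ballots, Omar above Rosa on 75.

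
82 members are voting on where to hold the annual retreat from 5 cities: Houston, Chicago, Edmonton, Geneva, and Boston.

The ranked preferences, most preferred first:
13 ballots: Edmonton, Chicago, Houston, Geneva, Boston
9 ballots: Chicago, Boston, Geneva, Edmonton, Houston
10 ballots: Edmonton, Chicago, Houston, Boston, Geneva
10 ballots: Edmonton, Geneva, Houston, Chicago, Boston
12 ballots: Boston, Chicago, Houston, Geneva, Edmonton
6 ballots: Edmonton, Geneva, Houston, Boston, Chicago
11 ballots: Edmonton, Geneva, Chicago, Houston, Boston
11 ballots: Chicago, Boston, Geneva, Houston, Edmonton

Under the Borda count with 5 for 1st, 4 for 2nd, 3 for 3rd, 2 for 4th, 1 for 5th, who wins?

Chicago

Houston: 13×3 + 9×1 + 10×3 + 10×3 + 12×3 + 6×3 + 11×2 + 11×2 = 206
Chicago: 13×4 + 9×5 + 10×4 + 10×2 + 12×4 + 6×1 + 11×3 + 11×5 = 299
Edmonton: 13×5 + 9×2 + 10×5 + 10×5 + 12×1 + 6×5 + 11×5 + 11×1 = 291
Geneva: 13×2 + 9×3 + 10×1 + 10×4 + 12×2 + 6×4 + 11×4 + 11×3 = 228
Boston: 13×1 + 9×4 + 10×2 + 10×1 + 12×5 + 6×2 + 11×1 + 11×4 = 206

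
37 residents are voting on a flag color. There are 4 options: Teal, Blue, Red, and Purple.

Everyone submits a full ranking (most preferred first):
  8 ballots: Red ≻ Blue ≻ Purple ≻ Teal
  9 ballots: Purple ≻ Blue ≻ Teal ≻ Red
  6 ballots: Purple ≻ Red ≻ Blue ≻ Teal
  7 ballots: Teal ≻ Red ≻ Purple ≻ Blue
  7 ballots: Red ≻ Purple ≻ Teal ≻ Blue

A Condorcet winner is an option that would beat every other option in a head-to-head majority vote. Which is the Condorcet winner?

Red vs Teal: 21–16
Red vs Blue: 28–9
Red vs Purple: 22–15
Red beats every other option.

Red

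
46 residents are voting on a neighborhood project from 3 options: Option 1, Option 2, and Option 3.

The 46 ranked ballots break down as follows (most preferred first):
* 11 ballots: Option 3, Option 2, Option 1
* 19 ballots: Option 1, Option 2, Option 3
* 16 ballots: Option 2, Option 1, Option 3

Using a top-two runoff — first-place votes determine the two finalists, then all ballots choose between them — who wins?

Round 1 first-place votes: Option 1 19, Option 2 16, Option 3 11. Option 1 and Option 2 advance.
Runoff: Option 1 is ranked above Option 2 on 19 ballots, Option 2 above Option 1 on 27.

Option 2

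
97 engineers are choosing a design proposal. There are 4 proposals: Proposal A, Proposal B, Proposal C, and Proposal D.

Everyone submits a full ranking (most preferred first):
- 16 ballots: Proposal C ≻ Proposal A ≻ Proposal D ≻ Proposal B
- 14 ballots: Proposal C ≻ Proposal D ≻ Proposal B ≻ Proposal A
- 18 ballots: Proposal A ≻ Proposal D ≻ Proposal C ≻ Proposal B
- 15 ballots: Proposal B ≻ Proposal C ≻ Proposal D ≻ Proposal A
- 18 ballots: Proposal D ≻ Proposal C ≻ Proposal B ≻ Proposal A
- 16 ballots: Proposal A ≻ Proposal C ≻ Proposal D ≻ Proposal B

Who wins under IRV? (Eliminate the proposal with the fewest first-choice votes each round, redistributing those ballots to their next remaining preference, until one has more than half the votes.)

Round 1: Proposal A 34, Proposal B 15, Proposal C 30, Proposal D 18. Proposal B eliminated.
Round 2: Proposal A 34, Proposal C 45, Proposal D 18. Proposal D eliminated.
Round 3: Proposal A 34, Proposal C 63. Proposal C has a majority (≥49).

Proposal C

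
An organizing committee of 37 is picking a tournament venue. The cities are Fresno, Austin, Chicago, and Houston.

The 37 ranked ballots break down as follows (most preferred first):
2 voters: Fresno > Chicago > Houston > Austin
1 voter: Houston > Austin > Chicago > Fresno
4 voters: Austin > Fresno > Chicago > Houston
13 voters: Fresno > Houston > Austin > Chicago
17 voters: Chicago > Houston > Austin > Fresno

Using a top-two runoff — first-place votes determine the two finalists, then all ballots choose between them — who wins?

Round 1 first-place votes: Fresno 15, Austin 4, Chicago 17, Houston 1. Chicago and Fresno advance.
Runoff: Chicago is ranked above Fresno on 18 ballots, Fresno above Chicago on 19.

Fresno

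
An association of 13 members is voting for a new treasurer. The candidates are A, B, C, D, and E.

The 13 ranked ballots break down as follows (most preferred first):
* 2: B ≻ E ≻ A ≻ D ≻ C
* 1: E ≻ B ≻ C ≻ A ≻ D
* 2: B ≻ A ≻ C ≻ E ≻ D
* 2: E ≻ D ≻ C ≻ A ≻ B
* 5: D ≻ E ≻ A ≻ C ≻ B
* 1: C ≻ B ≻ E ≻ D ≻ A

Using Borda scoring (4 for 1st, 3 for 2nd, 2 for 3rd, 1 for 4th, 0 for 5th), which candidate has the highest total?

E

A: 2×2 + 1×1 + 2×3 + 2×1 + 5×2 + 1×0 = 23
B: 2×4 + 1×3 + 2×4 + 2×0 + 5×0 + 1×3 = 22
C: 2×0 + 1×2 + 2×2 + 2×2 + 5×1 + 1×4 = 19
D: 2×1 + 1×0 + 2×0 + 2×3 + 5×4 + 1×1 = 29
E: 2×3 + 1×4 + 2×1 + 2×4 + 5×3 + 1×2 = 37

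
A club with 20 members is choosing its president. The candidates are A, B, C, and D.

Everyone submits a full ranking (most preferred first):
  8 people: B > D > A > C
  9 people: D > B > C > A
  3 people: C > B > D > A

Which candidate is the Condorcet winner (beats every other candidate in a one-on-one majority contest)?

B

B vs A: 20–0
B vs C: 17–3
B vs D: 11–9
B beats every other candidate.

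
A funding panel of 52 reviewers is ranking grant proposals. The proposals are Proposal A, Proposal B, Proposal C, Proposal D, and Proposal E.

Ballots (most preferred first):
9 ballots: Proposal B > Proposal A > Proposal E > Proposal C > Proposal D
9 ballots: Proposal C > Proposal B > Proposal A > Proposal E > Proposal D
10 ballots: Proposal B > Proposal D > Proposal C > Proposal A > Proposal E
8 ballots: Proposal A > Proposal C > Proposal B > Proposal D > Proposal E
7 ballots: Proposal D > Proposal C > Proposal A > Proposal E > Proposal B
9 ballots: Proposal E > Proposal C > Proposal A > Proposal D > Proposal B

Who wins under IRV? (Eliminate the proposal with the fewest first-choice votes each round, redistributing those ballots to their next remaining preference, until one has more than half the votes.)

Round 1: Proposal A 8, Proposal B 19, Proposal C 9, Proposal D 7, Proposal E 9. Proposal D eliminated.
Round 2: Proposal A 8, Proposal B 19, Proposal C 16, Proposal E 9. Proposal A eliminated.
Round 3: Proposal B 19, Proposal C 24, Proposal E 9. Proposal E eliminated.
Round 4: Proposal B 19, Proposal C 33. Proposal C has a majority (≥27).

Proposal C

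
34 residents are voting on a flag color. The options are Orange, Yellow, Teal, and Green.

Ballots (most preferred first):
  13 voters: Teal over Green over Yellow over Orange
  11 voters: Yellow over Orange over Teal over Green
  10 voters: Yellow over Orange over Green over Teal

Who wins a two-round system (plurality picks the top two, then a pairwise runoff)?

Round 1 first-place votes: Orange 0, Yellow 21, Teal 13, Green 0. Yellow and Teal advance.
Runoff: Yellow is ranked above Teal on 21 ballots, Teal above Yellow on 13.

Yellow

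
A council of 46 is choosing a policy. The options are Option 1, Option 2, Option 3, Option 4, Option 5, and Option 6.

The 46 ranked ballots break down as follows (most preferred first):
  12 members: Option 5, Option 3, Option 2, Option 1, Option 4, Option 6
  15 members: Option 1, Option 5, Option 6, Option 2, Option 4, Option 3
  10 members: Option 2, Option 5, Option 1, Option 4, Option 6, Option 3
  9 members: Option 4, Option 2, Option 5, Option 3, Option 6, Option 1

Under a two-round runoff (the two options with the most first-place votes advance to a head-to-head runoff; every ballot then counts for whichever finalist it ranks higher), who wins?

Option 5

Round 1 first-place votes: Option 1 15, Option 2 10, Option 3 0, Option 4 9, Option 5 12, Option 6 0. Option 1 and Option 5 advance.
Runoff: Option 1 is ranked above Option 5 on 15 ballots, Option 5 above Option 1 on 31.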